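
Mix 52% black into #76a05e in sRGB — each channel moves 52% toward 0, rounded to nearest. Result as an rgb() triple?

#76a05e is rgb(118, 160, 94).
Lerp each channel 52% toward 0:
  R: 118 + 0.52×(0−118) = 118 − 61.36 = 56.64 → 57
  G: 160 + 0.52×(0−160) = 160 − 83.2 = 76.8 → 77
  B: 94 + 0.52×(0−94) = 94 − 48.88 = 45.12 → 45

rgb(57, 77, 45)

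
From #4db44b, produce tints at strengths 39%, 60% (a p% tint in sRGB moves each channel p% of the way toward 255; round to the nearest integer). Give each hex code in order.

#4db44b is rgb(77, 180, 75).
39%: (77 + 69.42 = 146.42→146, 180 + 29.25 = 209.25→209, 75 + 70.2 = 145.2→145) → #92d191
60%: (77 + 106.8 = 183.8→184, 180 + 45 = 225→225, 75 + 108 = 183→183) → #b8e1b7

#92d191, #b8e1b7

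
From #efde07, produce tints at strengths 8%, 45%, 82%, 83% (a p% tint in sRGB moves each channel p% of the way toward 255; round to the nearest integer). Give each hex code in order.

#efde07 is rgb(239, 222, 7).
8%: (239 + 1.28 = 240.28→240, 222 + 2.64 = 224.64→225, 7 + 19.84 = 26.84→27) → #f0e11b
45%: (239 + 7.2 = 246.2→246, 222 + 14.85 = 236.85→237, 7 + 111.6 = 118.6→119) → #f6ed77
82%: (239 + 13.12 = 252.12→252, 222 + 27.06 = 249.06→249, 7 + 203.36 = 210.36→210) → #fcf9d2
83%: (239 + 13.28 = 252.28→252, 222 + 27.39 = 249.39→249, 7 + 205.84 = 212.84→213) → #fcf9d5

#f0e11b, #f6ed77, #fcf9d2, #fcf9d5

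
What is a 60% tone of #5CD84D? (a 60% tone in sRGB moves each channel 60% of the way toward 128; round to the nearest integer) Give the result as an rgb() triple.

rgb(114, 163, 108)

#5CD84D is rgb(92, 216, 77).
Lerp each channel 60% toward 128:
  R: 92 + 0.6×(128−92) = 92 + 21.6 = 113.6 → 114
  G: 216 + 0.6×(128−216) = 216 − 52.8 = 163.2 → 163
  B: 77 + 0.6×(128−77) = 77 + 30.6 = 107.6 → 108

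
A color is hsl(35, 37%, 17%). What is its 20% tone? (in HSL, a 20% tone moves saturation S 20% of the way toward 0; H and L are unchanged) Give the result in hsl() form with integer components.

S moves 20% from 37 toward 0: 37 − 7.4 = 29.6 → 30.
H and L are unchanged.

hsl(35, 30%, 17%)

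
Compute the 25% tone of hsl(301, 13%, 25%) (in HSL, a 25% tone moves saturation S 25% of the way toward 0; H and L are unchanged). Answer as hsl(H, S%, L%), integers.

hsl(301, 10%, 25%)

S moves 25% from 13 toward 0: 13 − 3.25 = 9.75 → 10.
H and L are unchanged.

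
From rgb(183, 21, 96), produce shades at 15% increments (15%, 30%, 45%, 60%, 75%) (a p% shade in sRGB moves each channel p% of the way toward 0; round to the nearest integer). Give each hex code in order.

15%: (183 − 27.45 = 155.55→156, 21 − 3.15 = 17.85→18, 96 − 14.4 = 81.6→82) → #9c1252
30%: (183 − 54.9 = 128.1→128, 21 − 6.3 = 14.7→15, 96 − 28.8 = 67.2→67) → #800f43
45%: (183 − 82.35 = 100.65→101, 21 − 9.45 = 11.55→12, 96 − 43.2 = 52.8→53) → #650c35
60%: (183 − 109.8 = 73.2→73, 21 − 12.6 = 8.4→8, 96 − 57.6 = 38.4→38) → #490826
75%: (183 − 137.25 = 45.75→46, 21 − 15.75 = 5.25→5, 96 − 72 = 24→24) → #2e0518

#9c1252, #800f43, #650c35, #490826, #2e0518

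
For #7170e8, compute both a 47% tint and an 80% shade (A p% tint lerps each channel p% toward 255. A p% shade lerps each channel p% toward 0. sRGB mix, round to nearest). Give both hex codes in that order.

#b4b3f3, #17162e

#7170e8 is rgb(113, 112, 232).
47% tint:
  R: 113 + 0.47×(255−113) = 113 + 66.74 = 179.74 → 180
  G: 112 + 0.47×(255−112) = 112 + 67.21 = 179.21 → 179
  B: 232 + 0.47×(255−232) = 232 + 10.81 = 242.81 → 243
  → #b4b3f3
80% shade:
  R: 113 − 90.4 = 22.6 → 23
  G: 112 + 0.8×(0−112) = 112 − 89.6 = 22.4 → 22
  B: 232 − 185.6 = 46.4 → 46
  → #17162e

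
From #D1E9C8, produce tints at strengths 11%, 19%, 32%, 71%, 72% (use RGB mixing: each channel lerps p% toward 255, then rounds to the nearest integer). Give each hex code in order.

#D6EBCE, #DAEDD2, #E0F0DA, #F2F9EF, #F2F9F0

#D1E9C8 is rgb(209, 233, 200).
11%: (209 + 5.06 = 214.06→214, 233 + 2.42 = 235.42→235, 200 + 6.05 = 206.05→206) → #D6EBCE
19%: (209 + 8.74 = 217.74→218, 233 + 4.18 = 237.18→237, 200 + 10.45 = 210.45→210) → #DAEDD2
32%: (209 + 14.72 = 223.72→224, 233 + 7.04 = 240.04→240, 200 + 17.6 = 217.6→218) → #E0F0DA
71%: (209 + 32.66 = 241.66→242, 233 + 15.62 = 248.62→249, 200 + 39.05 = 239.05→239) → #F2F9EF
72%: (209 + 33.12 = 242.12→242, 233 + 15.84 = 248.84→249, 200 + 39.6 = 239.6→240) → #F2F9F0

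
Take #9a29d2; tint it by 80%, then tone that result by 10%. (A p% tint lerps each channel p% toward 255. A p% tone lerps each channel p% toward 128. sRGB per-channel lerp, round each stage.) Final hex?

#9a29d2 is rgb(154, 41, 210).
An 80% tint moves each channel 80% toward 255:
  R: 154 + 80.8 = 234.8 → 235
  G: 41 + 0.8×(255−41) = 41 + 171.2 = 212.2 → 212
  B: 210 + 0.8×(255−210) = 210 + 36 = 246 → 246
After the tint: rgb(235, 212, 246) = #ebd4f6.
A 10% tone moves each channel 10% toward 128:
  R: 235 + 0.1×(128−235) = 235 − 10.7 = 224.3 → 224
  G: 212 + 0.1×(128−212) = 212 − 8.4 = 203.6 → 204
  B: 246 + 0.1×(128−246) = 246 − 11.8 = 234.2 → 234
rgb(224, 204, 234) = #e0ccea.

#e0ccea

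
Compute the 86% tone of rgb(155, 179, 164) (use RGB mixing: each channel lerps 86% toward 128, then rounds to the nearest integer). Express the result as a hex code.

#848785

Per channel, c → c + 0.86(128 − c):
  R: 155 + 0.86×(128−155) = 155 − 23.22 = 131.78 → 132
  G: 179 − 43.86 = 135.14 → 135
  B: 164 + 0.86×(128−164) = 164 − 30.96 = 133.04 → 133
rgb(132, 135, 133) = #848785.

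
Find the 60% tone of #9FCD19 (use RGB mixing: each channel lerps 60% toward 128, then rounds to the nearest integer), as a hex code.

#9FCD19 is rgb(159, 205, 25).
A 60% tone moves each channel 60% toward 128:
  R: 159 − 18.6 = 140.4 → 140
  G: 205 + 0.6×(128−205) = 205 − 46.2 = 158.8 → 159
  B: 25 + 0.6×(128−25) = 25 + 61.8 = 86.8 → 87
rgb(140, 159, 87) = #8C9F57.

#8C9F57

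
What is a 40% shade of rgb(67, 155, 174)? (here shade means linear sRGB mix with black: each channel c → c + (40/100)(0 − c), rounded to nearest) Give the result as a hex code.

#285d68

Lerp each channel 40% toward 0:
  R: 67 − 26.8 = 40.2 → 40
  G: 155 + 0.4×(0−155) = 155 − 62 = 93 → 93
  B: 174 − 69.6 = 104.4 → 104
rgb(40, 93, 104) = #285d68.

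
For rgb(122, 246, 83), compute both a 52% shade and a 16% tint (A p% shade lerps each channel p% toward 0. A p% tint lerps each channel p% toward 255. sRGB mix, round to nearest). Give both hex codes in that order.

52% shade:
  R: 122 + 0.52×(0−122) = 122 − 63.44 = 58.56 → 59
  G: 246 + 0.52×(0−246) = 246 − 127.92 = 118.08 → 118
  B: 83 + 0.52×(0−83) = 83 − 43.16 = 39.84 → 40
  → #3B7628
16% tint:
  R: 122 + 0.16×(255−122) = 122 + 21.28 = 143.28 → 143
  G: 246 + 0.16×(255−246) = 246 + 1.44 = 247.44 → 247
  B: 83 + 0.16×(255−83) = 83 + 27.52 = 110.52 → 111
  → #8FF76F

#3B7628, #8FF76F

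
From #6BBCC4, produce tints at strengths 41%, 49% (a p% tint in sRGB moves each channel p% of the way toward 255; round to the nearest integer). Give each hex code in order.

#6BBCC4 is rgb(107, 188, 196).
41%: (107 + 60.68 = 167.68→168, 188 + 27.47 = 215.47→215, 196 + 24.19 = 220.19→220) → #A8D7DC
49%: (107 + 72.52 = 179.52→180, 188 + 32.83 = 220.83→221, 196 + 28.91 = 224.91→225) → #B4DDE1

#A8D7DC, #B4DDE1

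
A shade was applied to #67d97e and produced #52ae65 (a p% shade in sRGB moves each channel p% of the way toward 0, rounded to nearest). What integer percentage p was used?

20%

#67d97e is rgb(103, 217, 126); #52ae65 is rgb(82, 174, 101).
On the G channel (widest range): 174 ≈ 217 + (p/100)(0 − 217), so p ≈ 100×(174 − 217)/(0 − 217) = -4300/-217 = 19.82.
p = 20 reproduces all three channels after rounding.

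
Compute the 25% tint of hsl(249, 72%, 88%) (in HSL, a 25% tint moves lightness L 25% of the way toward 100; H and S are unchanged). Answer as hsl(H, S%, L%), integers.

L moves 25% from 88 toward 100: 88 + 3 = 91 → 91.
H and S are unchanged.

hsl(249, 72%, 91%)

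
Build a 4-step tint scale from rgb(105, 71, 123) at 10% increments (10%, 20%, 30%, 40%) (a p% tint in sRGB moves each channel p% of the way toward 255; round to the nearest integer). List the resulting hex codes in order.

10%: (105 + 15 = 120→120, 71 + 18.4 = 89.4→89, 123 + 13.2 = 136.2→136) → #785988
20%: (105 + 30 = 135→135, 71 + 36.8 = 107.8→108, 123 + 26.4 = 149.4→149) → #876c95
30%: (105 + 45 = 150→150, 71 + 55.2 = 126.2→126, 123 + 39.6 = 162.6→163) → #967ea3
40%: (105 + 60 = 165→165, 71 + 73.6 = 144.6→145, 123 + 52.8 = 175.8→176) → #a591b0

#785988, #876c95, #967ea3, #a591b0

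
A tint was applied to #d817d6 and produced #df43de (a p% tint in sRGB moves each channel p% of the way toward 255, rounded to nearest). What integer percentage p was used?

#d817d6 is rgb(216, 23, 214); #df43de is rgb(223, 67, 222).
On the G channel (widest range): 67 ≈ 23 + (p/100)(255 − 23), so p ≈ 100×(67 − 23)/(255 − 23) = 4400/232 = 18.97.
p = 19 reproduces all three channels after rounding.

19%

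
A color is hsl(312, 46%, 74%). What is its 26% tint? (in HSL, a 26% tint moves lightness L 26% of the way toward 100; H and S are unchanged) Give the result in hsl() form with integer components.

L moves 26% from 74 toward 100: 74 + 6.76 = 80.76 → 81.
H and S are unchanged.

hsl(312, 46%, 81%)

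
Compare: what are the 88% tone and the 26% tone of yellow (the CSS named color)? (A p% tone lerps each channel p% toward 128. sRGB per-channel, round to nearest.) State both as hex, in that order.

CSS yellow is rgb(255, 255, 0).
88% tone:
  R: 255 + 0.88×(128−255) = 255 − 111.76 = 143.24 → 143
  G: 255 + 0.88×(128−255) = 255 − 111.76 = 143.24 → 143
  B: 0 + 0.88×(128−0) = 0 + 112.64 = 112.64 → 113
  → #8f8f71
26% tone:
  R: 255 − 33.02 = 221.98 → 222
  G: 255 + 0.26×(128−255) = 255 − 33.02 = 221.98 → 222
  B: 0 + 0.26×(128−0) = 0 + 33.28 = 33.28 → 33
  → #dede21

#8f8f71, #dede21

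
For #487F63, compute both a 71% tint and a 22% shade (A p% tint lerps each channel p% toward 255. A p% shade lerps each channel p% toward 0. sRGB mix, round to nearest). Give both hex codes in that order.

#CADAD2, #38634D

#487F63 is rgb(72, 127, 99).
71% tint:
  R: 72 + 0.71×(255−72) = 72 + 129.93 = 201.93 → 202
  G: 127 + 0.71×(255−127) = 127 + 90.88 = 217.88 → 218
  B: 99 + 0.71×(255−99) = 99 + 110.76 = 209.76 → 210
  → #CADAD2
22% shade:
  R: 72 − 15.84 = 56.16 → 56
  G: 127 − 27.94 = 99.06 → 99
  B: 99 + 0.22×(0−99) = 99 − 21.78 = 77.22 → 77
  → #38634D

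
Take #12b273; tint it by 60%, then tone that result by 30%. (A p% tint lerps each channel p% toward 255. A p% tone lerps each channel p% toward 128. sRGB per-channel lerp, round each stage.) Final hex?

#96c3b2

#12b273 is rgb(18, 178, 115).
A 60% tint moves each channel 60% toward 255:
  R: 18 + 142.2 = 160.2 → 160
  G: 178 + 0.6×(255−178) = 178 + 46.2 = 224.2 → 224
  B: 115 + 0.6×(255−115) = 115 + 84 = 199 → 199
After the tint: rgb(160, 224, 199) = #a0e0c7.
Per channel, c → c + 0.3(128 − c):
  R: 160 − 9.6 = 150.4 → 150
  G: 224 + 0.3×(128−224) = 224 − 28.8 = 195.2 → 195
  B: 199 − 21.3 = 177.7 → 178
rgb(150, 195, 178) = #96c3b2.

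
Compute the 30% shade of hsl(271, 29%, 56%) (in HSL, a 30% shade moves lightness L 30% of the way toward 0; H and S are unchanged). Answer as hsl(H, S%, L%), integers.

L moves 30% from 56 toward 0: 56 − 16.8 = 39.2 → 39.
H and S are unchanged.

hsl(271, 29%, 39%)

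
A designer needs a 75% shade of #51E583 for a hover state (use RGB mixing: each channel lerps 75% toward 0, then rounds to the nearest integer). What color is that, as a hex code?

#143921

#51E583 is rgb(81, 229, 131).
A 75% shade moves each channel 75% toward 0:
  R: 81 + 0.75×(0−81) = 81 − 60.75 = 20.25 → 20
  G: 229 + 0.75×(0−229) = 229 − 171.75 = 57.25 → 57
  B: 131 + 0.75×(0−131) = 131 − 98.25 = 32.75 → 33
rgb(20, 57, 33) = #143921.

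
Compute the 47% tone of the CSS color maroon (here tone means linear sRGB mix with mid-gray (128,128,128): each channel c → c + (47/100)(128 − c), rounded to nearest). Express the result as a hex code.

CSS maroon is rgb(128, 0, 0).
A 47% tone moves each channel 47% toward 128:
  R: 128 + 0.47×(128−128) = 128 + 0 = 128 → 128
  G: 0 + 0.47×(128−0) = 0 + 60.16 = 60.16 → 60
  B: 0 + 60.16 = 60.16 → 60
rgb(128, 60, 60) = #803c3c.

#803c3c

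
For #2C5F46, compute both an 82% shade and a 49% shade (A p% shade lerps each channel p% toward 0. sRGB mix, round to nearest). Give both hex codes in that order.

#2C5F46 is rgb(44, 95, 70).
82% shade:
  R: 44 + 0.82×(0−44) = 44 − 36.08 = 7.92 → 8
  G: 95 + 0.82×(0−95) = 95 − 77.9 = 17.1 → 17
  B: 70 − 57.4 = 12.6 → 13
  → #08110D
49% shade:
  R: 44 − 21.56 = 22.44 → 22
  G: 95 + 0.49×(0−95) = 95 − 46.55 = 48.45 → 48
  B: 70 + 0.49×(0−70) = 70 − 34.3 = 35.7 → 36
  → #163024

#08110D, #163024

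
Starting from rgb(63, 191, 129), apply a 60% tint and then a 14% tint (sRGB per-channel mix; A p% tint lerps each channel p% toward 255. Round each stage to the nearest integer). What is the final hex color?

#bde9d4

Lerp each channel 60% toward 255:
  R: 63 + 0.6×(255−63) = 63 + 115.2 = 178.2 → 178
  G: 191 + 38.4 = 229.4 → 229
  B: 129 + 75.6 = 204.6 → 205
After the tint: rgb(178, 229, 205) = #b2e5cd.
A 14% tint moves each channel 14% toward 255:
  R: 178 + 0.14×(255−178) = 178 + 10.78 = 188.78 → 189
  G: 229 + 3.64 = 232.64 → 233
  B: 205 + 7 = 212 → 212
rgb(189, 233, 212) = #bde9d4.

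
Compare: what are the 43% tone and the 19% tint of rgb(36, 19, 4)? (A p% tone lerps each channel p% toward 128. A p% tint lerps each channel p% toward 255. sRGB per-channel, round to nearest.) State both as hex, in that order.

43% tone:
  R: 36 + 39.56 = 75.56 → 76
  G: 19 + 46.87 = 65.87 → 66
  B: 4 + 53.32 = 57.32 → 57
  → #4c4239
19% tint:
  R: 36 + 41.61 = 77.61 → 78
  G: 19 + 44.84 = 63.84 → 64
  B: 4 + 47.69 = 51.69 → 52
  → #4e4034

#4c4239, #4e4034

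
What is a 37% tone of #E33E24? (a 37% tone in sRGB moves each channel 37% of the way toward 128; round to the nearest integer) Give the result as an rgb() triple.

rgb(190, 86, 70)

#E33E24 is rgb(227, 62, 36).
Lerp each channel 37% toward 128:
  R: 227 − 36.63 = 190.37 → 190
  G: 62 + 0.37×(128−62) = 62 + 24.42 = 86.42 → 86
  B: 36 + 34.04 = 70.04 → 70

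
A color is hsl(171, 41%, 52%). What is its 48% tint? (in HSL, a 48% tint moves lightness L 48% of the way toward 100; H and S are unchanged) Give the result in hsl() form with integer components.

hsl(171, 41%, 75%)

L moves 48% from 52 toward 100: 52 + 23.04 = 75.04 → 75.
H and S are unchanged.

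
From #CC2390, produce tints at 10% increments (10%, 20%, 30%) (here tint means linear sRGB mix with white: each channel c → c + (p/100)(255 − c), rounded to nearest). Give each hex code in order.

#D1399B, #D64FA6, #DB65B1

#CC2390 is rgb(204, 35, 144).
10%: (204 + 5.1 = 209.1→209, 35 + 22 = 57→57, 144 + 11.1 = 155.1→155) → #D1399B
20%: (204 + 10.2 = 214.2→214, 35 + 44 = 79→79, 144 + 22.2 = 166.2→166) → #D64FA6
30%: (204 + 15.3 = 219.3→219, 35 + 66 = 101→101, 144 + 33.3 = 177.3→177) → #DB65B1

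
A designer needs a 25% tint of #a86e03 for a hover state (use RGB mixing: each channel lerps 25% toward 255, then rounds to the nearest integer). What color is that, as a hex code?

#be9242

#a86e03 is rgb(168, 110, 3).
Lerp each channel 25% toward 255:
  R: 168 + 0.25×(255−168) = 168 + 21.75 = 189.75 → 190
  G: 110 + 0.25×(255−110) = 110 + 36.25 = 146.25 → 146
  B: 3 + 0.25×(255−3) = 3 + 63 = 66 → 66
rgb(190, 146, 66) = #be9242.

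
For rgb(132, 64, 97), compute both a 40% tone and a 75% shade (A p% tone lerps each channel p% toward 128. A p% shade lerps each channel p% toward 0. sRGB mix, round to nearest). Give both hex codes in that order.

40% tone:
  R: 132 + 0.4×(128−132) = 132 − 1.6 = 130.4 → 130
  G: 64 + 0.4×(128−64) = 64 + 25.6 = 89.6 → 90
  B: 97 + 0.4×(128−97) = 97 + 12.4 = 109.4 → 109
  → #825a6d
75% shade:
  R: 132 + 0.75×(0−132) = 132 − 99 = 33 → 33
  G: 64 + 0.75×(0−64) = 64 − 48 = 16 → 16
  B: 97 − 72.75 = 24.25 → 24
  → #211018

#825a6d, #211018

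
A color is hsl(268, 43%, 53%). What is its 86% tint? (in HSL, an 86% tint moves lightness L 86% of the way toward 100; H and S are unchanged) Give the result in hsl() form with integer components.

L moves 86% from 53 toward 100: 53 + 40.42 = 93.42 → 93.
H and S are unchanged.

hsl(268, 43%, 93%)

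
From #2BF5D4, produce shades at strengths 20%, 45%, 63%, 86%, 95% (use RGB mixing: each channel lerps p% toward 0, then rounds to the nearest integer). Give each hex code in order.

#22C4AA, #188775, #105B4E, #06221E, #020C0B

#2BF5D4 is rgb(43, 245, 212).
20%: (43 − 8.6 = 34.4→34, 245 − 49 = 196→196, 212 − 42.4 = 169.6→170) → #22C4AA
45%: (43 − 19.35 = 23.65→24, 245 − 110.25 = 134.75→135, 212 − 95.4 = 116.6→117) → #188775
63%: (43 − 27.09 = 15.91→16, 245 − 154.35 = 90.65→91, 212 − 133.56 = 78.44→78) → #105B4E
86%: (43 − 36.98 = 6.02→6, 245 − 210.7 = 34.3→34, 212 − 182.32 = 29.68→30) → #06221E
95%: (43 − 40.85 = 2.15→2, 245 − 232.75 = 12.25→12, 212 − 201.4 = 10.6→11) → #020C0B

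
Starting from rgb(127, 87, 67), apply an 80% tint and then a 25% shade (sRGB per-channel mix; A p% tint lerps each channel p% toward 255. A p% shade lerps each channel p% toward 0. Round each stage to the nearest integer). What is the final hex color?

Lerp each channel 80% toward 255:
  R: 127 + 0.8×(255−127) = 127 + 102.4 = 229.4 → 229
  G: 87 + 0.8×(255−87) = 87 + 134.4 = 221.4 → 221
  B: 67 + 0.8×(255−67) = 67 + 150.4 = 217.4 → 217
After the tint: rgb(229, 221, 217) = #E5DDD9.
Per channel, c → c + 0.25(0 − c):
  R: 229 + 0.25×(0−229) = 229 − 57.25 = 171.75 → 172
  G: 221 − 55.25 = 165.75 → 166
  B: 217 + 0.25×(0−217) = 217 − 54.25 = 162.75 → 163
rgb(172, 166, 163) = #ACA6A3.

#ACA6A3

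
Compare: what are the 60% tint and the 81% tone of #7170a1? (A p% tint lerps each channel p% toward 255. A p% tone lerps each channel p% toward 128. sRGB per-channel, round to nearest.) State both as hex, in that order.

#7170a1 is rgb(113, 112, 161).
60% tint:
  R: 113 + 0.6×(255−113) = 113 + 85.2 = 198.2 → 198
  G: 112 + 85.8 = 197.8 → 198
  B: 161 + 0.6×(255−161) = 161 + 56.4 = 217.4 → 217
  → #c6c6d9
81% tone:
  R: 113 + 0.81×(128−113) = 113 + 12.15 = 125.15 → 125
  G: 112 + 0.81×(128−112) = 112 + 12.96 = 124.96 → 125
  B: 161 − 26.73 = 134.27 → 134
  → #7d7d86

#c6c6d9, #7d7d86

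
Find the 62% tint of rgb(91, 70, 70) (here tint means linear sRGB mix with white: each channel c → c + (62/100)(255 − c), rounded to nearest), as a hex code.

#C1B9B9

Per channel, c → c + 0.62(255 − c):
  R: 91 + 101.68 = 192.68 → 193
  G: 70 + 0.62×(255−70) = 70 + 114.7 = 184.7 → 185
  B: 70 + 0.62×(255−70) = 70 + 114.7 = 184.7 → 185
rgb(193, 185, 185) = #C1B9B9.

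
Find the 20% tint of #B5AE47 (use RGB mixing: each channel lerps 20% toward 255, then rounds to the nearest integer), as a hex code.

#B5AE47 is rgb(181, 174, 71).
Per channel, c → c + 0.2(255 − c):
  R: 181 + 0.2×(255−181) = 181 + 14.8 = 195.8 → 196
  G: 174 + 16.2 = 190.2 → 190
  B: 71 + 36.8 = 107.8 → 108
rgb(196, 190, 108) = #C4BE6C.

#C4BE6C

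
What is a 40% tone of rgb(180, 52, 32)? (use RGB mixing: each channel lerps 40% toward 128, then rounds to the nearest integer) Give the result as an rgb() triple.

Per channel, c → c + 0.4(128 − c):
  R: 180 + 0.4×(128−180) = 180 − 20.8 = 159.2 → 159
  G: 52 + 30.4 = 82.4 → 82
  B: 32 + 0.4×(128−32) = 32 + 38.4 = 70.4 → 70

rgb(159, 82, 70)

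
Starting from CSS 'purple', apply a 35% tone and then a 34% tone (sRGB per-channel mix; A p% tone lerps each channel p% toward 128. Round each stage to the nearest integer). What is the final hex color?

#804980

CSS purple is rgb(128, 0, 128).
Lerp each channel 35% toward 128:
  R: 128 + 0.35×(128−128) = 128 + 0 = 128 → 128
  G: 0 + 0.35×(128−0) = 0 + 44.8 = 44.8 → 45
  B: 128 + 0 = 128 → 128
After the tone: rgb(128, 45, 128) = #802D80.
A 34% tone moves each channel 34% toward 128:
  R: 128 + 0.34×(128−128) = 128 + 0 = 128 → 128
  G: 45 + 0.34×(128−45) = 45 + 28.22 = 73.22 → 73
  B: 128 + 0 = 128 → 128
rgb(128, 73, 128) = #804980.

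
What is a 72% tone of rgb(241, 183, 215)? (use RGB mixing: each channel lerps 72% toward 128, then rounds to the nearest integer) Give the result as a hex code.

#a08f98

Per channel, c → c + 0.72(128 − c):
  R: 241 + 0.72×(128−241) = 241 − 81.36 = 159.64 → 160
  G: 183 + 0.72×(128−183) = 183 − 39.6 = 143.4 → 143
  B: 215 + 0.72×(128−215) = 215 − 62.64 = 152.36 → 152
rgb(160, 143, 152) = #a08f98.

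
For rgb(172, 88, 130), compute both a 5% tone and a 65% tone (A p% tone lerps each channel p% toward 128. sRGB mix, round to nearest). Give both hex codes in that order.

5% tone:
  R: 172 + 0.05×(128−172) = 172 − 2.2 = 169.8 → 170
  G: 88 + 0.05×(128−88) = 88 + 2 = 90 → 90
  B: 130 + 0.05×(128−130) = 130 − 0.1 = 129.9 → 130
  → #AA5A82
65% tone:
  R: 172 − 28.6 = 143.4 → 143
  G: 88 + 26 = 114 → 114
  B: 130 + 0.65×(128−130) = 130 − 1.3 = 128.7 → 129
  → #8F7281

#AA5A82, #8F7281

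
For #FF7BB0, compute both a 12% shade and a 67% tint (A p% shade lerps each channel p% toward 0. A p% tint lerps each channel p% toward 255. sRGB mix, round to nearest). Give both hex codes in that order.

#FF7BB0 is rgb(255, 123, 176).
12% shade:
  R: 255 + 0.12×(0−255) = 255 − 30.6 = 224.4 → 224
  G: 123 + 0.12×(0−123) = 123 − 14.76 = 108.24 → 108
  B: 176 − 21.12 = 154.88 → 155
  → #E06C9B
67% tint:
  R: 255 + 0.67×(255−255) = 255 + 0 = 255 → 255
  G: 123 + 88.44 = 211.44 → 211
  B: 176 + 52.93 = 228.93 → 229
  → #FFD3E5

#E06C9B, #FFD3E5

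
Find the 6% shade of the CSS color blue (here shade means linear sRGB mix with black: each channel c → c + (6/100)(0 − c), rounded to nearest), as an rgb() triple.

CSS blue is rgb(0, 0, 255).
Lerp each channel 6% toward 0:
  R: 0 + 0 = 0 → 0
  G: 0 + 0.06×(0−0) = 0 + 0 = 0 → 0
  B: 255 + 0.06×(0−255) = 255 − 15.3 = 239.7 → 240

rgb(0, 0, 240)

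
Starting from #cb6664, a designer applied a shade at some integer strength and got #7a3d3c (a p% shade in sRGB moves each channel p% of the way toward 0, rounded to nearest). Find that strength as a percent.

40%

#cb6664 is rgb(203, 102, 100); #7a3d3c is rgb(122, 61, 60).
On the R channel (widest range): 122 ≈ 203 + (p/100)(0 − 203), so p ≈ 100×(122 − 203)/(0 − 203) = -8100/-203 = 39.90.
p = 40 reproduces all three channels after rounding.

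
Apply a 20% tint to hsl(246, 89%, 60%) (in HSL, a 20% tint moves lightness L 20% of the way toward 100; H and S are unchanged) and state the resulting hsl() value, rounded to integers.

hsl(246, 89%, 68%)

L moves 20% from 60 toward 100: 60 + 8 = 68 → 68.
H and S are unchanged.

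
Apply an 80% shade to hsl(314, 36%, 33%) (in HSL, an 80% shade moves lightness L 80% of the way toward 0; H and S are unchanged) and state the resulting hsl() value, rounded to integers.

L moves 80% from 33 toward 0: 33 − 26.4 = 6.6 → 7.
H and S are unchanged.

hsl(314, 36%, 7%)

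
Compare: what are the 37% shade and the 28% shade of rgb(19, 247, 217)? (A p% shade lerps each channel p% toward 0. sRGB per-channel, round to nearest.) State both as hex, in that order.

#0c9c89, #0eb29c

37% shade:
  R: 19 + 0.37×(0−19) = 19 − 7.03 = 11.97 → 12
  G: 247 − 91.39 = 155.61 → 156
  B: 217 + 0.37×(0−217) = 217 − 80.29 = 136.71 → 137
  → #0c9c89
28% shade:
  R: 19 − 5.32 = 13.68 → 14
  G: 247 − 69.16 = 177.84 → 178
  B: 217 − 60.76 = 156.24 → 156
  → #0eb29c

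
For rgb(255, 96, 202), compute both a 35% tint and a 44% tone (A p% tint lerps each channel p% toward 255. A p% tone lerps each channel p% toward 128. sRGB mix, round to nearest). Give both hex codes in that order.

35% tint:
  R: 255 + 0 = 255 → 255
  G: 96 + 0.35×(255−96) = 96 + 55.65 = 151.65 → 152
  B: 202 + 18.55 = 220.55 → 221
  → #FF98DD
44% tone:
  R: 255 + 0.44×(128−255) = 255 − 55.88 = 199.12 → 199
  G: 96 + 14.08 = 110.08 → 110
  B: 202 − 32.56 = 169.44 → 169
  → #C76EA9

#FF98DD, #C76EA9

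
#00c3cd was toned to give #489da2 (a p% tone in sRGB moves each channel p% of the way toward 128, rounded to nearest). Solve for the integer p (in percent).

56%

#00c3cd is rgb(0, 195, 205); #489da2 is rgb(72, 157, 162).
On the R channel (widest range): 72 ≈ 0 + (p/100)(128 − 0), so p ≈ 100×(72 − 0)/(128 − 0) = 7200/128 = 56.25.
p = 56 reproduces all three channels after rounding.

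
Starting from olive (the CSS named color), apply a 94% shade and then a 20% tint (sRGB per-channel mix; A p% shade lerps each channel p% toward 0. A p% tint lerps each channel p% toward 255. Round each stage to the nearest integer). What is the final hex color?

CSS olive is rgb(128, 128, 0).
A 94% shade moves each channel 94% toward 0:
  R: 128 + 0.94×(0−128) = 128 − 120.32 = 7.68 → 8
  G: 128 − 120.32 = 7.68 → 8
  B: 0 + 0.94×(0−0) = 0 + 0 = 0 → 0
After the shade: rgb(8, 8, 0) = #080800.
Lerp each channel 20% toward 255:
  R: 8 + 49.4 = 57.4 → 57
  G: 8 + 0.2×(255−8) = 8 + 49.4 = 57.4 → 57
  B: 0 + 0.2×(255−0) = 0 + 51 = 51 → 51
rgb(57, 57, 51) = #393933.

#393933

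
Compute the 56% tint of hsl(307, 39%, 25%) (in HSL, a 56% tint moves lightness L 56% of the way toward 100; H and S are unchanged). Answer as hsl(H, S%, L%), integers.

L moves 56% from 25 toward 100: 25 + 42 = 67 → 67.
H and S are unchanged.

hsl(307, 39%, 67%)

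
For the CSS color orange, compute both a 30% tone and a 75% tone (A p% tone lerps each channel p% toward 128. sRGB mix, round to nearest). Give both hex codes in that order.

CSS orange is rgb(255, 165, 0).
30% tone:
  R: 255 + 0.3×(128−255) = 255 − 38.1 = 216.9 → 217
  G: 165 + 0.3×(128−165) = 165 − 11.1 = 153.9 → 154
  B: 0 + 0.3×(128−0) = 0 + 38.4 = 38.4 → 38
  → #d99a26
75% tone:
  R: 255 − 95.25 = 159.75 → 160
  G: 165 − 27.75 = 137.25 → 137
  B: 0 + 0.75×(128−0) = 0 + 96 = 96 → 96
  → #a08960

#d99a26, #a08960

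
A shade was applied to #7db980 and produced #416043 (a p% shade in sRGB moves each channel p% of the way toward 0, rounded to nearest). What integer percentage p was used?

48%

#7db980 is rgb(125, 185, 128); #416043 is rgb(65, 96, 67).
On the G channel (widest range): 96 ≈ 185 + (p/100)(0 − 185), so p ≈ 100×(96 − 185)/(0 − 185) = -8900/-185 = 48.11.
p = 48 reproduces all three channels after rounding.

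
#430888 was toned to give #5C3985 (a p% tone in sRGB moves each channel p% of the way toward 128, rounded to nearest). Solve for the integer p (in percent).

#430888 is rgb(67, 8, 136); #5C3985 is rgb(92, 57, 133).
On the G channel (widest range): 57 ≈ 8 + (p/100)(128 − 8), so p ≈ 100×(57 − 8)/(128 − 8) = 4900/120 = 40.83.
p = 41 reproduces all three channels after rounding.

41%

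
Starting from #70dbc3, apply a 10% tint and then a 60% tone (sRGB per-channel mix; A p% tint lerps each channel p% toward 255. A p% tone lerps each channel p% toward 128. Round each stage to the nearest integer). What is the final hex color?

#7fa69d

#70dbc3 is rgb(112, 219, 195).
A 10% tint moves each channel 10% toward 255:
  R: 112 + 14.3 = 126.3 → 126
  G: 219 + 3.6 = 222.6 → 223
  B: 195 + 6 = 201 → 201
After the tint: rgb(126, 223, 201) = #7edfc9.
Per channel, c → c + 0.6(128 − c):
  R: 126 + 0.6×(128−126) = 126 + 1.2 = 127.2 → 127
  G: 223 + 0.6×(128−223) = 223 − 57 = 166 → 166
  B: 201 + 0.6×(128−201) = 201 − 43.8 = 157.2 → 157
rgb(127, 166, 157) = #7fa69d.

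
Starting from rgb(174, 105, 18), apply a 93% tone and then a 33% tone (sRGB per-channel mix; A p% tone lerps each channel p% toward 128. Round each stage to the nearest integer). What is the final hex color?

A 93% tone moves each channel 93% toward 128:
  R: 174 − 42.78 = 131.22 → 131
  G: 105 + 21.39 = 126.39 → 126
  B: 18 + 102.3 = 120.3 → 120
After the tone: rgb(131, 126, 120) = #837e78.
Per channel, c → c + 0.33(128 − c):
  R: 131 − 0.99 = 130.01 → 130
  G: 126 + 0.33×(128−126) = 126 + 0.66 = 126.66 → 127
  B: 120 + 0.33×(128−120) = 120 + 2.64 = 122.64 → 123
rgb(130, 127, 123) = #827f7b.

#827f7b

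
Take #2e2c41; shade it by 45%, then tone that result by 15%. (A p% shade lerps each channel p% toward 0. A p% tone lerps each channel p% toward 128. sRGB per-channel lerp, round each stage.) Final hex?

#2e2c41 is rgb(46, 44, 65).
Per channel, c → c + 0.45(0 − c):
  R: 46 − 20.7 = 25.3 → 25
  G: 44 + 0.45×(0−44) = 44 − 19.8 = 24.2 → 24
  B: 65 − 29.25 = 35.75 → 36
After the shade: rgb(25, 24, 36) = #191824.
Per channel, c → c + 0.15(128 − c):
  R: 25 + 0.15×(128−25) = 25 + 15.45 = 40.45 → 40
  G: 24 + 0.15×(128−24) = 24 + 15.6 = 39.6 → 40
  B: 36 + 0.15×(128−36) = 36 + 13.8 = 49.8 → 50
rgb(40, 40, 50) = #282832.

#282832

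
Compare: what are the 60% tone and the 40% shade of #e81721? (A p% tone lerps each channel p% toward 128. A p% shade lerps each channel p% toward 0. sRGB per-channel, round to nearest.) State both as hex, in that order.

#e81721 is rgb(232, 23, 33).
60% tone:
  R: 232 + 0.6×(128−232) = 232 − 62.4 = 169.6 → 170
  G: 23 + 0.6×(128−23) = 23 + 63 = 86 → 86
  B: 33 + 57 = 90 → 90
  → #aa565a
40% shade:
  R: 232 − 92.8 = 139.2 → 139
  G: 23 − 9.2 = 13.8 → 14
  B: 33 + 0.4×(0−33) = 33 − 13.2 = 19.8 → 20
  → #8b0e14

#aa565a, #8b0e14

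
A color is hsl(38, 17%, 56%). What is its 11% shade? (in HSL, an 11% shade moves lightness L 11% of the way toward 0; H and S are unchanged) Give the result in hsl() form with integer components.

hsl(38, 17%, 50%)

L moves 11% from 56 toward 0: 56 − 6.16 = 49.84 → 50.
H and S are unchanged.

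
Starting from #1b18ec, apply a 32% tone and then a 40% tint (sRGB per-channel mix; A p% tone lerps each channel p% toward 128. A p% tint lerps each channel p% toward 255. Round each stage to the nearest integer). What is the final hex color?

#1b18ec is rgb(27, 24, 236).
A 32% tone moves each channel 32% toward 128:
  R: 27 + 32.32 = 59.32 → 59
  G: 24 + 0.32×(128−24) = 24 + 33.28 = 57.28 → 57
  B: 236 + 0.32×(128−236) = 236 − 34.56 = 201.44 → 201
After the tone: rgb(59, 57, 201) = #3b39c9.
A 40% tint moves each channel 40% toward 255:
  R: 59 + 0.4×(255−59) = 59 + 78.4 = 137.4 → 137
  G: 57 + 79.2 = 136.2 → 136
  B: 201 + 0.4×(255−201) = 201 + 21.6 = 222.6 → 223
rgb(137, 136, 223) = #8988df.

#8988df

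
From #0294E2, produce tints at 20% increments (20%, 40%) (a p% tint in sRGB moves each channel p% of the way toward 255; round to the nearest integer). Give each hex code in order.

#0294E2 is rgb(2, 148, 226).
20%: (2 + 50.6 = 52.6→53, 148 + 21.4 = 169.4→169, 226 + 5.8 = 231.8→232) → #35A9E8
40%: (2 + 101.2 = 103.2→103, 148 + 42.8 = 190.8→191, 226 + 11.6 = 237.6→238) → #67BFEE

#35A9E8, #67BFEE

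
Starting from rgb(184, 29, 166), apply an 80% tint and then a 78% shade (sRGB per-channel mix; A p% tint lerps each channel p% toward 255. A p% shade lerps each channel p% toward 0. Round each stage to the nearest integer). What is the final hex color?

#352e34

Lerp each channel 80% toward 255:
  R: 184 + 0.8×(255−184) = 184 + 56.8 = 240.8 → 241
  G: 29 + 180.8 = 209.8 → 210
  B: 166 + 0.8×(255−166) = 166 + 71.2 = 237.2 → 237
After the tint: rgb(241, 210, 237) = #f1d2ed.
Per channel, c → c + 0.78(0 − c):
  R: 241 − 187.98 = 53.02 → 53
  G: 210 − 163.8 = 46.2 → 46
  B: 237 − 184.86 = 52.14 → 52
rgb(53, 46, 52) = #352e34.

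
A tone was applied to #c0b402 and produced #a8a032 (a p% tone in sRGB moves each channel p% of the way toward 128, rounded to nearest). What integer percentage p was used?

#c0b402 is rgb(192, 180, 2); #a8a032 is rgb(168, 160, 50).
On the B channel (widest range): 50 ≈ 2 + (p/100)(128 − 2), so p ≈ 100×(50 − 2)/(128 − 2) = 4800/126 = 38.10.
p = 38 reproduces all three channels after rounding.

38%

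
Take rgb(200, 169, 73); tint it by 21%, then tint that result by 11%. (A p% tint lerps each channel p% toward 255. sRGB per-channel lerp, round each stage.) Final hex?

#D9C27F

A 21% tint moves each channel 21% toward 255:
  R: 200 + 11.55 = 211.55 → 212
  G: 169 + 18.06 = 187.06 → 187
  B: 73 + 38.22 = 111.22 → 111
After the tint: rgb(212, 187, 111) = #D4BB6F.
Per channel, c → c + 0.11(255 − c):
  R: 212 + 0.11×(255−212) = 212 + 4.73 = 216.73 → 217
  G: 187 + 7.48 = 194.48 → 194
  B: 111 + 0.11×(255−111) = 111 + 15.84 = 126.84 → 127
rgb(217, 194, 127) = #D9C27F.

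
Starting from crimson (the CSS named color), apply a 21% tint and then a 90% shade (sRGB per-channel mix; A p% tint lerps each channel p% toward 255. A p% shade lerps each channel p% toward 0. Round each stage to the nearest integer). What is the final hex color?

#17070A

CSS crimson is rgb(220, 20, 60).
Lerp each channel 21% toward 255:
  R: 220 + 0.21×(255−220) = 220 + 7.35 = 227.35 → 227
  G: 20 + 0.21×(255−20) = 20 + 49.35 = 69.35 → 69
  B: 60 + 40.95 = 100.95 → 101
After the tint: rgb(227, 69, 101) = #E34565.
A 90% shade moves each channel 90% toward 0:
  R: 227 + 0.9×(0−227) = 227 − 204.3 = 22.7 → 23
  G: 69 + 0.9×(0−69) = 69 − 62.1 = 6.9 → 7
  B: 101 + 0.9×(0−101) = 101 − 90.9 = 10.1 → 10
rgb(23, 7, 10) = #17070A.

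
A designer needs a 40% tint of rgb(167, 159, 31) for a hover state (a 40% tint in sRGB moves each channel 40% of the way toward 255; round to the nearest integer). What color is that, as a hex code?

#CAC579

Per channel, c → c + 0.4(255 − c):
  R: 167 + 0.4×(255−167) = 167 + 35.2 = 202.2 → 202
  G: 159 + 38.4 = 197.4 → 197
  B: 31 + 0.4×(255−31) = 31 + 89.6 = 120.6 → 121
rgb(202, 197, 121) = #CAC579.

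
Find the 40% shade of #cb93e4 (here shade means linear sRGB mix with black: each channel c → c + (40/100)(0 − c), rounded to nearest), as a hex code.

#7a5889

#cb93e4 is rgb(203, 147, 228).
Per channel, c → c + 0.4(0 − c):
  R: 203 − 81.2 = 121.8 → 122
  G: 147 − 58.8 = 88.2 → 88
  B: 228 + 0.4×(0−228) = 228 − 91.2 = 136.8 → 137
rgb(122, 88, 137) = #7a5889.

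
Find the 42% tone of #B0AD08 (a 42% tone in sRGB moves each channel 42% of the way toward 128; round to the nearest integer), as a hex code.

#B0AD08 is rgb(176, 173, 8).
Lerp each channel 42% toward 128:
  R: 176 + 0.42×(128−176) = 176 − 20.16 = 155.84 → 156
  G: 173 − 18.9 = 154.1 → 154
  B: 8 + 0.42×(128−8) = 8 + 50.4 = 58.4 → 58
rgb(156, 154, 58) = #9C9A3A.

#9C9A3A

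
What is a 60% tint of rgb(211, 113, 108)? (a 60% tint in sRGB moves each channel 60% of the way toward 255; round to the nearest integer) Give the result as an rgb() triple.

rgb(237, 198, 196)

Per channel, c → c + 0.6(255 − c):
  R: 211 + 26.4 = 237.4 → 237
  G: 113 + 0.6×(255−113) = 113 + 85.2 = 198.2 → 198
  B: 108 + 0.6×(255−108) = 108 + 88.2 = 196.2 → 196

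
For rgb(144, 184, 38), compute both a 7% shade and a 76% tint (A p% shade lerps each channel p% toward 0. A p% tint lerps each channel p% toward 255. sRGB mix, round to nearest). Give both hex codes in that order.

7% shade:
  R: 144 − 10.08 = 133.92 → 134
  G: 184 − 12.88 = 171.12 → 171
  B: 38 − 2.66 = 35.34 → 35
  → #86ab23
76% tint:
  R: 144 + 0.76×(255−144) = 144 + 84.36 = 228.36 → 228
  G: 184 + 0.76×(255−184) = 184 + 53.96 = 237.96 → 238
  B: 38 + 0.76×(255−38) = 38 + 164.92 = 202.92 → 203
  → #e4eecb

#86ab23, #e4eecb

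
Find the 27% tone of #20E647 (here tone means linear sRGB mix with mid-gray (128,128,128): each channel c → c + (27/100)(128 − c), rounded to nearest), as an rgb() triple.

#20E647 is rgb(32, 230, 71).
Lerp each channel 27% toward 128:
  R: 32 + 0.27×(128−32) = 32 + 25.92 = 57.92 → 58
  G: 230 − 27.54 = 202.46 → 202
  B: 71 + 0.27×(128−71) = 71 + 15.39 = 86.39 → 86

rgb(58, 202, 86)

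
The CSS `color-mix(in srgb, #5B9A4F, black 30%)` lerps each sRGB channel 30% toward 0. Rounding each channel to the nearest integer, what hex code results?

#406C37

#5B9A4F is rgb(91, 154, 79).
A 30% shade moves each channel 30% toward 0:
  R: 91 − 27.3 = 63.7 → 64
  G: 154 + 0.3×(0−154) = 154 − 46.2 = 107.8 → 108
  B: 79 − 23.7 = 55.3 → 55
rgb(64, 108, 55) = #406C37.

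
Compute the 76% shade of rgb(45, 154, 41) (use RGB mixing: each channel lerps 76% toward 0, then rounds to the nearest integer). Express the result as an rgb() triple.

A 76% shade moves each channel 76% toward 0:
  R: 45 + 0.76×(0−45) = 45 − 34.2 = 10.8 → 11
  G: 154 + 0.76×(0−154) = 154 − 117.04 = 36.96 → 37
  B: 41 + 0.76×(0−41) = 41 − 31.16 = 9.84 → 10

rgb(11, 37, 10)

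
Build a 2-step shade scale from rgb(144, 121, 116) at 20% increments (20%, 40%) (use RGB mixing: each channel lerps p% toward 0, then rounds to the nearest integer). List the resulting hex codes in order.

#73615D, #564946

20%: (144 − 28.8 = 115.2→115, 121 − 24.2 = 96.8→97, 116 − 23.2 = 92.8→93) → #73615D
40%: (144 − 57.6 = 86.4→86, 121 − 48.4 = 72.6→73, 116 − 46.4 = 69.6→70) → #564946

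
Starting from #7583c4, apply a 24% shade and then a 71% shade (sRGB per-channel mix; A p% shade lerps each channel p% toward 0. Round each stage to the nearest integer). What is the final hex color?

#7583c4 is rgb(117, 131, 196).
Lerp each channel 24% toward 0:
  R: 117 + 0.24×(0−117) = 117 − 28.08 = 88.92 → 89
  G: 131 − 31.44 = 99.56 → 100
  B: 196 + 0.24×(0−196) = 196 − 47.04 = 148.96 → 149
After the shade: rgb(89, 100, 149) = #596495.
A 71% shade moves each channel 71% toward 0:
  R: 89 − 63.19 = 25.81 → 26
  G: 100 + 0.71×(0−100) = 100 − 71 = 29 → 29
  B: 149 + 0.71×(0−149) = 149 − 105.79 = 43.21 → 43
rgb(26, 29, 43) = #1a1d2b.

#1a1d2b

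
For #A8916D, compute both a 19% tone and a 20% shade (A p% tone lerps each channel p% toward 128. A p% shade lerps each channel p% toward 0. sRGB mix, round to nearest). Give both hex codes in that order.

#A8916D is rgb(168, 145, 109).
19% tone:
  R: 168 − 7.6 = 160.4 → 160
  G: 145 + 0.19×(128−145) = 145 − 3.23 = 141.77 → 142
  B: 109 + 3.61 = 112.61 → 113
  → #A08E71
20% shade:
  R: 168 − 33.6 = 134.4 → 134
  G: 145 + 0.2×(0−145) = 145 − 29 = 116 → 116
  B: 109 + 0.2×(0−109) = 109 − 21.8 = 87.2 → 87
  → #867457

#A08E71, #867457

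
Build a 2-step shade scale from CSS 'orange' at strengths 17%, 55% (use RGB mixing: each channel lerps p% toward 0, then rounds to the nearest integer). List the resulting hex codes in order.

CSS orange is rgb(255, 165, 0).
17%: (255 − 43.35 = 211.65→212, 165 − 28.05 = 136.95→137, 0→0) → #d48900
55%: (255 − 140.25 = 114.75→115, 165 − 90.75 = 74.25→74, 0→0) → #734a00

#d48900, #734a00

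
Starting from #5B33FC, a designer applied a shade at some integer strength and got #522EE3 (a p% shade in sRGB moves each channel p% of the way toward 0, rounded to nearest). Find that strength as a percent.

#5B33FC is rgb(91, 51, 252); #522EE3 is rgb(82, 46, 227).
On the B channel (widest range): 227 ≈ 252 + (p/100)(0 − 252), so p ≈ 100×(227 − 252)/(0 − 252) = -2500/-252 = 9.92.
p = 10 reproduces all three channels after rounding.

10%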